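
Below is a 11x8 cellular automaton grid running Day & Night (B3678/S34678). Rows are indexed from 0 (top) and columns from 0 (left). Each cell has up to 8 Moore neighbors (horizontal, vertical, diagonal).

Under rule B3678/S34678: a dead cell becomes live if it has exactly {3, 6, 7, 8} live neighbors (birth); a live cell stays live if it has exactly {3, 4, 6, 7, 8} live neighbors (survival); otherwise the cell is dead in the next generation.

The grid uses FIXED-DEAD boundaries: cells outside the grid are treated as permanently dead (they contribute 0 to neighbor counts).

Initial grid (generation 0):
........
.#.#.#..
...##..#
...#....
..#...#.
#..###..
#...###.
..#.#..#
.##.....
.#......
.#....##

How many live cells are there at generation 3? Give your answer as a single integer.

Simulating step by step:
Generation 0 (given above): 26 live cells
Generation 1: 18 live cells
........
..#.....
...##...
..###...
.....#..
.#.##...
.#....#.
......#.
.###....
##......
........
Generation 2: 14 live cells
........
...#....
....#...
...###..
........
..#..#..
..#..#..
.#......
###.....
.#......
........
Generation 3: 14 live cells
........
........
....##..
....#...
...#.#..
........
.#......
##......
###.....
###.....
........
Population at generation 3: 14

Answer: 14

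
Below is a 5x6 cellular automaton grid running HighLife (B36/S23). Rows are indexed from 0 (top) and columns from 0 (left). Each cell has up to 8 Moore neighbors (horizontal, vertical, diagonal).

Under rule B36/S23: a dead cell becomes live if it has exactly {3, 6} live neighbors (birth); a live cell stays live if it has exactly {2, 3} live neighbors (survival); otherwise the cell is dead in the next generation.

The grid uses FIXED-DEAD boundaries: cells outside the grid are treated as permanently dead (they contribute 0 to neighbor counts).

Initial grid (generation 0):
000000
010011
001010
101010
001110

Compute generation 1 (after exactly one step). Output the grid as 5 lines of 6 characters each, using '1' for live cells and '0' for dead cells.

Answer: 000000
000111
001010
001011
011010

Derivation:
Simulating step by step:
Generation 0 (given above): 11 live cells
Generation 1: 11 live cells
(generation 1 grid is the final answer)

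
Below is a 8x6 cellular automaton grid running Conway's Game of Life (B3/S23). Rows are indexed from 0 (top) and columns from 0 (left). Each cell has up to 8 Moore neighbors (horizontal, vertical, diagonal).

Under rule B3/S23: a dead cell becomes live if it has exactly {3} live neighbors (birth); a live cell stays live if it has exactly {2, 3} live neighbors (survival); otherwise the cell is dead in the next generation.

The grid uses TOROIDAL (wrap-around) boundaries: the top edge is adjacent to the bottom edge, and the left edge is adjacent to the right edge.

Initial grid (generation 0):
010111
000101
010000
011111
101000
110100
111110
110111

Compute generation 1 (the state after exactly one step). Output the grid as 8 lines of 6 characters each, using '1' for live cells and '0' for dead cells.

Answer: 010000
000101
010001
000111
000000
000010
000000
000000

Derivation:
Simulating step by step:
Generation 0 (given above): 27 live cells
Generation 1: 9 live cells
(generation 1 grid is the final answer)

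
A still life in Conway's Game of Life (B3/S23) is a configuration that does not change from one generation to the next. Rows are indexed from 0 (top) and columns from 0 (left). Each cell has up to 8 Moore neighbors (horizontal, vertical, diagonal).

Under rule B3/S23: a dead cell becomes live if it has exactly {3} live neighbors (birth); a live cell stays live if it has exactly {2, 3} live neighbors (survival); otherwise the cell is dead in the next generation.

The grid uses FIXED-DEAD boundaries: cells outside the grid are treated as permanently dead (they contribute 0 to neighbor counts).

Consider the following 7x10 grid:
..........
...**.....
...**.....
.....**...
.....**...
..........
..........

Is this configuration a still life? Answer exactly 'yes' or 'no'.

Answer: no

Derivation:
Compute generation 1 and compare to generation 0 (given above):
Generation 1:
..........
...**.....
...*......
......*...
.....**...
..........
..........
Cell (2,4) differs: gen0=1 vs gen1=0 -> NOT a still life.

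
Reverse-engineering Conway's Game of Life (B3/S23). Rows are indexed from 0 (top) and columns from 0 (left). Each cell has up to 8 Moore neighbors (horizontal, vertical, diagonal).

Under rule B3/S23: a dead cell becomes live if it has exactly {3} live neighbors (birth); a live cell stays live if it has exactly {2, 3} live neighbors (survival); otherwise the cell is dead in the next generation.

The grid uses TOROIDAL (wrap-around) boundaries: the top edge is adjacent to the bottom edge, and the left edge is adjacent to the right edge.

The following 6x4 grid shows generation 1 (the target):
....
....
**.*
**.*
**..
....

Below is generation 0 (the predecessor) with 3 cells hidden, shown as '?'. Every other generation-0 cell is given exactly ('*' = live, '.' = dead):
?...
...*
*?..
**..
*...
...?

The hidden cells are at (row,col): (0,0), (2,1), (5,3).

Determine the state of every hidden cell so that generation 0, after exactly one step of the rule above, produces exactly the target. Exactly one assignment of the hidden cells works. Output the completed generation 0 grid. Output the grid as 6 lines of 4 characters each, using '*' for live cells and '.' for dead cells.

Answer: ....
...*
*...
**..
*...
....

Derivation:
Hidden generation-0 cells (in order): (0,0), (2,1), (5,3).
A hidden cell only influences target cells in its own 3x3 neighborhood. Try each of the 2^3 = 8 assignments, step the completed generation 0 forward once under B3/S23, and compare with the target:
  (0,0)=. (2,1)=. (5,3)=. -> step reproduces the target at every cell -> ACCEPT
  (0,0)=. (2,1)=. (5,3)=* -> step gives (4,3)='*' but target has '.' -> reject
  (0,0)=. (2,1)=* (5,3)=. -> step gives (1,0)='*' but target has '.' -> reject
  (0,0)=. (2,1)=* (5,3)=* -> step gives (1,0)='*' but target has '.' -> reject
  (0,0)=* (2,1)=. (5,3)=. -> step gives (1,0)='*' but target has '.' -> reject
  (0,0)=* (2,1)=. (5,3)=* -> step gives (0,0)='*' but target has '.' -> reject
  (0,0)=* (2,1)=* (5,3)=. -> step gives (1,1)='*' but target has '.' -> reject
  (0,0)=* (2,1)=* (5,3)=* -> step gives (0,0)='*' but target has '.' -> reject
Unique solution: (0,0)=dead, (2,1)=dead, (5,3)=dead.
Check: live-neighbor counts of every cell in the completed generation 0:
1011
2111
3323
3313
2312
1101
Applying B3/S23 to generation 0 with these counts gives:
....
....
**.*
**.*
**..
....
which matches the target exactly.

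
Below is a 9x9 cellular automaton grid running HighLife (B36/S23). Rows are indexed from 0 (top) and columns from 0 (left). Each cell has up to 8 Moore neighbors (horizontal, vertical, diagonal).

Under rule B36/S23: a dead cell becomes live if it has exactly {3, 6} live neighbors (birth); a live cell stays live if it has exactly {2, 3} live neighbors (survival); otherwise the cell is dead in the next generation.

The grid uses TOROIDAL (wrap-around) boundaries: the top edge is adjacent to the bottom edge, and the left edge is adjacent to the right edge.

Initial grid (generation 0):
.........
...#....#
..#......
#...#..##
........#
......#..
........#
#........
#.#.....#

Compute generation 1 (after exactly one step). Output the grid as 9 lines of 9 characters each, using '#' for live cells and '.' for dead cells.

Simulating step by step:
Generation 0 (given above): 14 live cells
Generation 1: 16 live cells
(generation 1 grid is the final answer)

Answer: #.......#
.........
#..#...#.
#......##
#.......#
.......#.
.........
##.......
##......#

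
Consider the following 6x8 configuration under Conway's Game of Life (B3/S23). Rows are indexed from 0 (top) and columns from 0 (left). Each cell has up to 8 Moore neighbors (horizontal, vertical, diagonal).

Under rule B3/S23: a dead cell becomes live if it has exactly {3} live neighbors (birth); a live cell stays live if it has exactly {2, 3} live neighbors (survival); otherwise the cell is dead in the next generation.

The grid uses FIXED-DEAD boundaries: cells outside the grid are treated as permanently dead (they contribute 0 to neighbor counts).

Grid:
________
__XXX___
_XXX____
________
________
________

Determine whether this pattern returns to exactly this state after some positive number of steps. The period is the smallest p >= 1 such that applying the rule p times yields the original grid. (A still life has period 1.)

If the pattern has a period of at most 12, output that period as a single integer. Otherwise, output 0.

Simulating and comparing each generation to the original:
Gen 0 (original, given above): 6 live cells
Gen 1: 6 live cells, differs from original
Gen 2: 6 live cells, MATCHES original -> period = 2

Answer: 2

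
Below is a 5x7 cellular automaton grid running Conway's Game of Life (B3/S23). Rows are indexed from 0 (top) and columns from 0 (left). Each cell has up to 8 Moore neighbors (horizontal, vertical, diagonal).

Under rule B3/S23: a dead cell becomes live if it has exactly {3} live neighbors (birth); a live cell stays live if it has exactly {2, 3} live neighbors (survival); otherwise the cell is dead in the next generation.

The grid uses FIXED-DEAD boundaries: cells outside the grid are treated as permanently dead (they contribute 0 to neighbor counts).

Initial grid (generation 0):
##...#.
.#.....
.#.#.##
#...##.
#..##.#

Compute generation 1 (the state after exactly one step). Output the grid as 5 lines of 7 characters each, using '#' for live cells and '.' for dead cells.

Simulating step by step:
Generation 0 (given above): 15 live cells
Generation 1: 16 live cells
(generation 1 grid is the final answer)

Answer: ##.....
.#..###
###..##
###....
...##..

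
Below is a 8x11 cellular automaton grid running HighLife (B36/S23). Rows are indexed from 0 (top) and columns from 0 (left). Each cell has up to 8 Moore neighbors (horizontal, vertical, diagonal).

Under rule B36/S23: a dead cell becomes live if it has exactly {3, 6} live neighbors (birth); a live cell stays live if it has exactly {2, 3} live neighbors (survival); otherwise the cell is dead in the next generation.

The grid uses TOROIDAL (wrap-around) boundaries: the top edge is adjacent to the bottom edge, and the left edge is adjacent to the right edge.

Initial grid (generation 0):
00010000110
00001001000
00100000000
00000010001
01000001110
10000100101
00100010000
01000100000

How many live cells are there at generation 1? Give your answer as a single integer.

Simulating step by step:
Generation 0 (given above): 20 live cells
Generation 1: 20 live cells
00001000100
00010000100
00000000000
00000001110
00000011100
11000010101
11000110000
00100000000
Population at generation 1: 20

Answer: 20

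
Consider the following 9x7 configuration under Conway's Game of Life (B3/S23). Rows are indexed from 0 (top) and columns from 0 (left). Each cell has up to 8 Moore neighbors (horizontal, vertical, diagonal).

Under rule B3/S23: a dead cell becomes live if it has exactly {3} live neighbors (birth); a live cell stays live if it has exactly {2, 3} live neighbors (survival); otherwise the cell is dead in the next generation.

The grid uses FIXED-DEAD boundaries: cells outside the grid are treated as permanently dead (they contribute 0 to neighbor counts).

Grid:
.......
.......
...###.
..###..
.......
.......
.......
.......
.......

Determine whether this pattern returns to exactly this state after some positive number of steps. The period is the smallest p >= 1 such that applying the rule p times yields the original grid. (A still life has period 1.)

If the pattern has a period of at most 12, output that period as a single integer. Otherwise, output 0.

Simulating and comparing each generation to the original:
Gen 0 (original, given above): 6 live cells
Gen 1: 6 live cells, differs from original
Gen 2: 6 live cells, MATCHES original -> period = 2

Answer: 2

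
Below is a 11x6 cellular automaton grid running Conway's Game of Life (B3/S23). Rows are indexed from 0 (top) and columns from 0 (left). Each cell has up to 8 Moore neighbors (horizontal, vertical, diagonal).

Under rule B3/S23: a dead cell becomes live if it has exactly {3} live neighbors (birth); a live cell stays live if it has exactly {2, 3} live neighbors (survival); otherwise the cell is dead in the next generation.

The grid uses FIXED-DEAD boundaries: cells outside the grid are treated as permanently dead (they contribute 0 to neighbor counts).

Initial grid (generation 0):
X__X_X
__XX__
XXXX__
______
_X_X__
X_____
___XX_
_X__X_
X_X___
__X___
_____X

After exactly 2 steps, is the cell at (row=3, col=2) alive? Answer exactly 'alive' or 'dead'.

Answer: alive

Derivation:
Simulating step by step:
Generation 0 (given above): 20 live cells
Generation 1: 19 live cells
__XXX_
X_____
_X_X__
X__X__
______
__XXX_
___XX_
_XX_X_
__XX__
_X____
______
Generation 2: 17 live cells
___X__
_X__X_
XXX___
__X___
__X_X_
__X_X_
_X___X
_X__X_
___X__
__X___
______

Cell (3,2) at generation 2: 1 -> alive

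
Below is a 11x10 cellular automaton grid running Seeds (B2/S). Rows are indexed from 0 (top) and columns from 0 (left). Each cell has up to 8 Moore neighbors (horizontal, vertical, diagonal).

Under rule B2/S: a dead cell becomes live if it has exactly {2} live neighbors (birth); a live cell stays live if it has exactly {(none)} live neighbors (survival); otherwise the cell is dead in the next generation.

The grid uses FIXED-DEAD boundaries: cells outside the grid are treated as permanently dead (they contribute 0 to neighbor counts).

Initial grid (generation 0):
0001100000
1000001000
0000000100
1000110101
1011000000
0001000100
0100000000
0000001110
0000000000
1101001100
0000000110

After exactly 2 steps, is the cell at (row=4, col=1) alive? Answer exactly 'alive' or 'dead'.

Answer: alive

Derivation:
Simulating step by step:
Generation 0 (given above): 26 live cells
Generation 1: 22 live cells
0000010000
0001110100
1100100000
0010000000
0000010100
1000100000
0010000000
0000000000
1110010000
0010000000
1110000000
Generation 2: 24 live cells
0001000000
1110000000
0000001000
1001111000
0101101000
0101011000
0101000000
1001000000
0001000000
0000000000
0001000000

Cell (4,1) at generation 2: 1 -> alive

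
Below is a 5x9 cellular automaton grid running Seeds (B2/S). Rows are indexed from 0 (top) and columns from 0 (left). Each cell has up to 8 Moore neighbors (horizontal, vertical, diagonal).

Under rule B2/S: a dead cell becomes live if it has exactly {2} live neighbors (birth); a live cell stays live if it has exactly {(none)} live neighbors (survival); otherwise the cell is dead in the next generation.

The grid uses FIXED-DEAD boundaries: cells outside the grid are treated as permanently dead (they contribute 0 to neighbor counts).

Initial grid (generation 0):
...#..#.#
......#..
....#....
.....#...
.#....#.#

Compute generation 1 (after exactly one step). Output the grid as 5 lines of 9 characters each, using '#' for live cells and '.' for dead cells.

Simulating step by step:
Generation 0 (given above): 9 live cells
Generation 1: 9 live cells
(generation 1 grid is the final answer)

Answer: .....#...
...##....
......#..
....#.##.
.....#.#.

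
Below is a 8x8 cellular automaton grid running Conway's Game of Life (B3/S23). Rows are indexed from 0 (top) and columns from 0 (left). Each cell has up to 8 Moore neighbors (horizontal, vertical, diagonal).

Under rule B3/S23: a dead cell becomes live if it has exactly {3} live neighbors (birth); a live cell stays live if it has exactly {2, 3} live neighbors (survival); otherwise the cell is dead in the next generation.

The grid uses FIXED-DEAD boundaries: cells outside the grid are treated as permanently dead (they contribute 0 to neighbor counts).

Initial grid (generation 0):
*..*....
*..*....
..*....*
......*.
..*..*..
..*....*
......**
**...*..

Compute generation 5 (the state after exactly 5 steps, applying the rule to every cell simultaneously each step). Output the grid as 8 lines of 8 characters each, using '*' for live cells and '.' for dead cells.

Answer: ........
.***....
........
........
........
........
........
........

Derivation:
Simulating step by step:
Generation 0 (given above): 16 live cells
Generation 1: 10 live cells
........
.***....
........
......*.
......*.
.......*
.*....**
......*.
Generation 2: 10 live cells
..*.....
..*.....
..*.....
........
......**
.......*
......**
......**
Generation 3: 7 live cells
........
.***....
........
........
......**
........
........
......**
Generation 4: 3 live cells
..*.....
..*.....
..*.....
........
........
........
........
........
Generation 5: 3 live cells
(generation 5 grid is the final answer)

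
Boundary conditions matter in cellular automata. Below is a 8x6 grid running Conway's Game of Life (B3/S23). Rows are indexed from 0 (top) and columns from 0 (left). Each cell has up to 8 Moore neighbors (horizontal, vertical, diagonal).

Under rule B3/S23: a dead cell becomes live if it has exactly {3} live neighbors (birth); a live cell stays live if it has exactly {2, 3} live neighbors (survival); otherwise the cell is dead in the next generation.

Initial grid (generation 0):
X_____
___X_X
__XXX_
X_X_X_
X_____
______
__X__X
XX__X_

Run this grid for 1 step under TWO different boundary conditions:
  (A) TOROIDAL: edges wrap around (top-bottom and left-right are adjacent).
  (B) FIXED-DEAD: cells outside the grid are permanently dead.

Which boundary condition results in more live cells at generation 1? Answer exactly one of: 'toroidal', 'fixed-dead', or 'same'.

Under TOROIDAL boundary, generation 1:
XX__X_
__XX_X
_XX___
__X_X_
_X___X
______
XX___X
XX____
Population = 17

Under FIXED-DEAD boundary, generation 1:
______
__XX__
_XX__X
__X_X_
_X____
______
_X____
_X____
Population = 10

Comparison: toroidal=17, fixed-dead=10 -> toroidal

Answer: toroidal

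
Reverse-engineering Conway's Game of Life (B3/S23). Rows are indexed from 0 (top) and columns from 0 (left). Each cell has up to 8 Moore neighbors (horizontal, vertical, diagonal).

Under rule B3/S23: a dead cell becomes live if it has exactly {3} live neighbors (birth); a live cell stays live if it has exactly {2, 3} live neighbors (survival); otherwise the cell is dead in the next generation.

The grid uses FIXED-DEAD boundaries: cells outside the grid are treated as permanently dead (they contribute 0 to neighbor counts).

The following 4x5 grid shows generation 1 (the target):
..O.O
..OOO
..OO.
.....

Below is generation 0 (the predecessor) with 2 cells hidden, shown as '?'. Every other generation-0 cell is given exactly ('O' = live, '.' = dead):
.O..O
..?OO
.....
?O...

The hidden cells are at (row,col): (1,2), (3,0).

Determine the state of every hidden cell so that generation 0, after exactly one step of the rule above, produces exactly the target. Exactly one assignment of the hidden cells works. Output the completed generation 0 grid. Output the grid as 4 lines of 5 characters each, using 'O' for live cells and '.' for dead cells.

Answer: .O..O
..OOO
.....
.O...

Derivation:
Hidden generation-0 cells (in order): (1,2), (3,0).
A hidden cell only influences target cells in its own 3x3 neighborhood. Try each of the 2^2 = 4 assignments, step the completed generation 0 forward once under B3/S23, and compare with the target:
  (1,2)=. (3,0)=. -> step gives (0,2)='.' but target has 'O' -> reject
  (1,2)=. (3,0)=O -> step gives (0,2)='.' but target has 'O' -> reject
  (1,2)=O (3,0)=. -> step reproduces the target at every cell -> ACCEPT
  (1,2)=O (3,0)=O -> step gives (2,1)='O' but target has '.' -> reject
Unique solution: (1,2)=live, (3,0)=dead.
Check: live-neighbor counts of every cell in the completed generation 0:
11342
12232
12332
10100
Applying B3/S23 to generation 0 with these counts gives:
..O.O
..OOO
..OO.
.....
which matches the target exactly.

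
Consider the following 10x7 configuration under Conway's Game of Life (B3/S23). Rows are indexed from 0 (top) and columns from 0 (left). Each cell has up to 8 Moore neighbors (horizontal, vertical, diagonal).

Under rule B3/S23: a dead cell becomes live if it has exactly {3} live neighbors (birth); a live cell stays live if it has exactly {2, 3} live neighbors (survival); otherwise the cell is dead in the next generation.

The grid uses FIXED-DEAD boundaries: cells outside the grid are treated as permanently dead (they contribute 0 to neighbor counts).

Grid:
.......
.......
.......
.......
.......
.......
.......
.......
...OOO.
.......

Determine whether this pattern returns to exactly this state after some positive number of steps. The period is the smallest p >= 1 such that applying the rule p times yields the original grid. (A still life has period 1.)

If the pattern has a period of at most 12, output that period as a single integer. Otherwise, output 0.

Simulating and comparing each generation to the original:
Gen 0 (original, given above): 3 live cells
Gen 1: 3 live cells, differs from original
Gen 2: 3 live cells, MATCHES original -> period = 2

Answer: 2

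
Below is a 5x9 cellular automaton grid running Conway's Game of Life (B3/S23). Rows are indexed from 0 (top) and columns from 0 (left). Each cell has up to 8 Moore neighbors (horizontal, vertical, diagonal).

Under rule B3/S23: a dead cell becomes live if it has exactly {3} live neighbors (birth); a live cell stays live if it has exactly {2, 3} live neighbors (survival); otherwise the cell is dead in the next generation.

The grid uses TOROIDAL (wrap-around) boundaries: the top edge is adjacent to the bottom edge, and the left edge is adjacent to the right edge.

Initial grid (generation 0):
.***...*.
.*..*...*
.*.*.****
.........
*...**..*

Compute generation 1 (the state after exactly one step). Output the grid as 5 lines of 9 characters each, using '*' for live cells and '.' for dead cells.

Answer: .***.*.*.
.*..**..*
..*.*****
.........
*****...*

Derivation:
Simulating step by step:
Generation 0 (given above): 17 live cells
Generation 1: 21 live cells
(generation 1 grid is the final answer)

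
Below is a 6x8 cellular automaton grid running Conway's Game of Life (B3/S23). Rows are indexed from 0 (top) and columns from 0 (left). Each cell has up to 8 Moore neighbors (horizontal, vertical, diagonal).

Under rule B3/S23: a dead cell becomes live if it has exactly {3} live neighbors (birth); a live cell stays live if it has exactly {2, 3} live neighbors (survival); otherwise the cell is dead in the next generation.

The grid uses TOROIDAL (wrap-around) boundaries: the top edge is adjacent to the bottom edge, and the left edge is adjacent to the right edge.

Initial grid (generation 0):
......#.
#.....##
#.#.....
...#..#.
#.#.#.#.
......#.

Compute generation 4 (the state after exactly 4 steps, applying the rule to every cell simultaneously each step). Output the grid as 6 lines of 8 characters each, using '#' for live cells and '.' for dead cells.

Answer: ##.....#
##......
..#.....
###.....
.##....#
.#.....#

Derivation:
Simulating step by step:
Generation 0 (given above): 13 live cells
Generation 1: 14 live cells
.....##.
##....#.
##....#.
..##.#..
...#..#.
......#.
Generation 2: 22 live cells
.....##.
##....#.
#....##.
.#######
..#####.
......##
Generation 3: 11 live cells
#....#..
##......
...#....
##......
##......
...#...#
Generation 4: 14 live cells
(generation 4 grid is the final answer)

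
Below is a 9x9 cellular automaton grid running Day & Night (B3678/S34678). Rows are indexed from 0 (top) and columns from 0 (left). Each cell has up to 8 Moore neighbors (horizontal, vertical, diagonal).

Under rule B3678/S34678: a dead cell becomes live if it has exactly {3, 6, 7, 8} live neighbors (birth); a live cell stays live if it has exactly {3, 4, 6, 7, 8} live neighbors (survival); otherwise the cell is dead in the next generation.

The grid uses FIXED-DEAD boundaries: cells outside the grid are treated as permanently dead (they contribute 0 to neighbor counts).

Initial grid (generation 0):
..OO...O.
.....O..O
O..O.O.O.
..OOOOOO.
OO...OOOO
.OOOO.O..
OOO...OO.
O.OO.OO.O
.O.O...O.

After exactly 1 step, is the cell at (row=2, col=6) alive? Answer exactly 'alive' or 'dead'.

Simulating step by step:
Generation 0 (given above): 40 live cells
Generation 1: 37 live cells
.........
..OO...O.
..OOOOOOO
O.OO..O..
.OOOOOO..
.O.O...OO
OOOO..OO.
OO.OO.O..
....O.O..

Cell (2,6) at generation 1: 1 -> alive

Answer: alive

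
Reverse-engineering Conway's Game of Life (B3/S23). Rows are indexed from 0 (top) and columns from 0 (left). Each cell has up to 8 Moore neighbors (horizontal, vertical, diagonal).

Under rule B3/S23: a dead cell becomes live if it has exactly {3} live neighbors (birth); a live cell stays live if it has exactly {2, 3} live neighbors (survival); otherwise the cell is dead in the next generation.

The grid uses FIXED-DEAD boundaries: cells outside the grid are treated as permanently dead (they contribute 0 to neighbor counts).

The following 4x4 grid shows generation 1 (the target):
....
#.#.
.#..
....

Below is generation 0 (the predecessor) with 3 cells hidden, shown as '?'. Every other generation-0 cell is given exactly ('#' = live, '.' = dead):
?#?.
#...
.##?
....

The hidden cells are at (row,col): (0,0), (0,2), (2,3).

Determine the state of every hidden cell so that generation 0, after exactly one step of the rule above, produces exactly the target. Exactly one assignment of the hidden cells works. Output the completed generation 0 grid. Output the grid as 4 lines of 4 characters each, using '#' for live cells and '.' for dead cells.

Answer: .#..
#...
.##.
....

Derivation:
Hidden generation-0 cells (in order): (0,0), (0,2), (2,3).
A hidden cell only influences target cells in its own 3x3 neighborhood. Try each of the 2^3 = 8 assignments, step the completed generation 0 forward once under B3/S23, and compare with the target:
  (0,0)=. (0,2)=. (2,3)=. -> step reproduces the target at every cell -> ACCEPT
  (0,0)=. (0,2)=. (2,3)=# -> step gives (1,2)='.' but target has '#' -> reject
  (0,0)=. (0,2)=# (2,3)=. -> step gives (0,1)='#' but target has '.' -> reject
  (0,0)=. (0,2)=# (2,3)=# -> step gives (0,1)='#' but target has '.' -> reject
  (0,0)=# (0,2)=. (2,3)=. -> step gives (0,0)='#' but target has '.' -> reject
  (0,0)=# (0,2)=. (2,3)=# -> step gives (0,0)='#' but target has '.' -> reject
  (0,0)=# (0,2)=# (2,3)=. -> step gives (0,0)='#' but target has '.' -> reject
  (0,0)=# (0,2)=# (2,3)=# -> step gives (0,0)='#' but target has '.' -> reject
Unique solution: (0,0)=dead, (0,2)=dead, (2,3)=dead.
Check: live-neighbor counts of every cell in the completed generation 0:
2110
2431
2211
1221
Applying B3/S23 to generation 0 with these counts gives:
....
#.#.
.#..
....
which matches the target exactly.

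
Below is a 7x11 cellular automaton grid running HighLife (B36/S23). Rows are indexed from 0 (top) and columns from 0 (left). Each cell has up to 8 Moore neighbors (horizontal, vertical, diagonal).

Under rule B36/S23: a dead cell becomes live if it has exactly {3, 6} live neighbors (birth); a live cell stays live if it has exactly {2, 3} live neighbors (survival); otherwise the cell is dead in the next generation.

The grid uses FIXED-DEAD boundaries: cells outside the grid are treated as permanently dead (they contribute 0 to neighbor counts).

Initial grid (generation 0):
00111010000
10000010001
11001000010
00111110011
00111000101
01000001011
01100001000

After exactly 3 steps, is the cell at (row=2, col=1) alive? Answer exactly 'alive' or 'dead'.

Simulating step by step:
Generation 0 (given above): 30 live cells
Generation 1: 25 live cells
00010100000
10101000000
11101010010
00000000101
01000011110
01000001011
01100000100
Generation 2: 24 live cells
00011000000
10101000000
10100100010
10100110001
00000010000
11000010101
01100000110
Generation 3: 26 live cells
00011000000
00101100000
11101110000
00000110000
10000010010
11100000100
11100001110

Cell (2,1) at generation 3: 1 -> alive

Answer: alive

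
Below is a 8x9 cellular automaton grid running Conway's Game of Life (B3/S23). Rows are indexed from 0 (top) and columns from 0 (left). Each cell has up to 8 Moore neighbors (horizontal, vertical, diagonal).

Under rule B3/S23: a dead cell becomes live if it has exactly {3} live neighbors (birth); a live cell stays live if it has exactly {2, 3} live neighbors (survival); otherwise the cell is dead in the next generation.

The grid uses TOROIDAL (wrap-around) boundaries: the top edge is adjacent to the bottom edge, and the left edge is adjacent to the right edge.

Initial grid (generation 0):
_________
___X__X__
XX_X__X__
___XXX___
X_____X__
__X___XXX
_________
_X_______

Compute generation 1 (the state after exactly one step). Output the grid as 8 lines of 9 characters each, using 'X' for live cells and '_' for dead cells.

Simulating step by step:
Generation 0 (given above): 16 live cells
Generation 1: 18 live cells
(generation 1 grid is the final answer)

Answer: _________
__X______
___X__X__
XXXXXXX__
___XX_X_X
______XXX
_______X_
_________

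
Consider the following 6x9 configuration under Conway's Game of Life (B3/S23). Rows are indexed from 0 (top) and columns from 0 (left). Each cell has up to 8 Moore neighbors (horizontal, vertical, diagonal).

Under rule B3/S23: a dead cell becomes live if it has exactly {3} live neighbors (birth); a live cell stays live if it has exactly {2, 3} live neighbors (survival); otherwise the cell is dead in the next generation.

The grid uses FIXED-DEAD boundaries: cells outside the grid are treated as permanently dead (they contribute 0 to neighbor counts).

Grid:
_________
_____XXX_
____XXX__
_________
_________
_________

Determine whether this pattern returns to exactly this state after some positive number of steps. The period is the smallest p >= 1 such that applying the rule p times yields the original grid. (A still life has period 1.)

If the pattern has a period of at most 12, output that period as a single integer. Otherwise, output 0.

Answer: 2

Derivation:
Simulating and comparing each generation to the original:
Gen 0 (original, given above): 6 live cells
Gen 1: 6 live cells, differs from original
Gen 2: 6 live cells, MATCHES original -> period = 2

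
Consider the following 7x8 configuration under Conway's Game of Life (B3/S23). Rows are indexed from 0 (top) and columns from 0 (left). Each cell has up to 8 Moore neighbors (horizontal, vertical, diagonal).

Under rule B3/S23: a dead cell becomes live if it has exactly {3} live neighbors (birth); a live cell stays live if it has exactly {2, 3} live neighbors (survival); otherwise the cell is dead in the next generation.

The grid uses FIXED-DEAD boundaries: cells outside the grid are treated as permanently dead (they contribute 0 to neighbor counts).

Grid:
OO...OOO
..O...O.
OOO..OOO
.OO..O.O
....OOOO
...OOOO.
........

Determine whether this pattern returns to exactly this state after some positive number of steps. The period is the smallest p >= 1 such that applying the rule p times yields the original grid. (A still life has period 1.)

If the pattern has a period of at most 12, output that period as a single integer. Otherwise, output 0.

Answer: 0

Derivation:
Simulating and comparing each generation to the original:
Gen 0 (original, given above): 25 live cells
Gen 1: 18 live cells, differs from original
Gen 2: 18 live cells, differs from original
Gen 3: 19 live cells, differs from original
Gen 4: 17 live cells, differs from original
Gen 5: 15 live cells, differs from original
Gen 6: 14 live cells, differs from original
Gen 7: 14 live cells, differs from original
Gen 8: 16 live cells, differs from original
Gen 9: 18 live cells, differs from original
Gen 10: 23 live cells, differs from original
Gen 11: 20 live cells, differs from original
Gen 12: 25 live cells, differs from original
No period found within 12 steps.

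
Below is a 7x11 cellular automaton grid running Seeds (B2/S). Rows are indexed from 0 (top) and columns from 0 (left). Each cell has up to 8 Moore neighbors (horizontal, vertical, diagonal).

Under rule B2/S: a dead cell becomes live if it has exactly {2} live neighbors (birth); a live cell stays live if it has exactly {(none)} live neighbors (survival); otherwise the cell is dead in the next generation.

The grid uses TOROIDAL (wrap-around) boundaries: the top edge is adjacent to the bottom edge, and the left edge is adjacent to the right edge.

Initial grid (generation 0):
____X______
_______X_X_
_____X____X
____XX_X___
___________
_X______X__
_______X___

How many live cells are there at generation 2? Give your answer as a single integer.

Answer: 7

Derivation:
Simulating step by step:
Generation 0 (given above): 11 live cells
Generation 1: 16 live cells
______XX___
____XXX_X_X
_______X_X_
___________
____XXXXX__
_______X___
________X__
Generation 2: 7 live cells
____X______
___________
____X_____X
____X____X_
___________
____X____X_
___________
Population at generation 2: 7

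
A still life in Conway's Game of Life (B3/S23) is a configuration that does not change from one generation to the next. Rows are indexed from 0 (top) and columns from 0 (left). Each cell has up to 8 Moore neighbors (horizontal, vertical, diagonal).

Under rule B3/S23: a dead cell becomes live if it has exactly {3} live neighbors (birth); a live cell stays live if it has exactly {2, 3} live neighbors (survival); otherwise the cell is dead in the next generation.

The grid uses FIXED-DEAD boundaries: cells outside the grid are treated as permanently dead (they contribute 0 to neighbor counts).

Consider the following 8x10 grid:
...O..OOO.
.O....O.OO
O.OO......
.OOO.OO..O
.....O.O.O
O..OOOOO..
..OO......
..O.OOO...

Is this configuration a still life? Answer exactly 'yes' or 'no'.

Compute generation 1 and compare to generation 0 (given above):
Generation 1:
......O.OO
.O.O..O.OO
O..OOOOOOO
.O.O.OO.O.
.O.....O..
..OO.O.OO.
.OO....O..
..O.OO....
Cell (0,3) differs: gen0=1 vs gen1=0 -> NOT a still life.

Answer: no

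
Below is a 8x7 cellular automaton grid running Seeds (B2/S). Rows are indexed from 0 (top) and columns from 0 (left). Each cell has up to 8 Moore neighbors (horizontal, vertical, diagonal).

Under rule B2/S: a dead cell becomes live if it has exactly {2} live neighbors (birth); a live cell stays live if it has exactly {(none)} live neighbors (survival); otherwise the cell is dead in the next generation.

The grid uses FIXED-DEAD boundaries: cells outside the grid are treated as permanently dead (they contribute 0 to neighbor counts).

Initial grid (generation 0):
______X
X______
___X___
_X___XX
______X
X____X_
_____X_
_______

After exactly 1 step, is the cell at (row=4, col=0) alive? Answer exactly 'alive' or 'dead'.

Answer: alive

Derivation:
Simulating step by step:
Generation 0 (given above): 10 live cells
Generation 1: 14 live cells
_______
_______
XXX_XXX
__X_X__
XX__X__
____X__
____X_X
_______

Cell (4,0) at generation 1: 1 -> alive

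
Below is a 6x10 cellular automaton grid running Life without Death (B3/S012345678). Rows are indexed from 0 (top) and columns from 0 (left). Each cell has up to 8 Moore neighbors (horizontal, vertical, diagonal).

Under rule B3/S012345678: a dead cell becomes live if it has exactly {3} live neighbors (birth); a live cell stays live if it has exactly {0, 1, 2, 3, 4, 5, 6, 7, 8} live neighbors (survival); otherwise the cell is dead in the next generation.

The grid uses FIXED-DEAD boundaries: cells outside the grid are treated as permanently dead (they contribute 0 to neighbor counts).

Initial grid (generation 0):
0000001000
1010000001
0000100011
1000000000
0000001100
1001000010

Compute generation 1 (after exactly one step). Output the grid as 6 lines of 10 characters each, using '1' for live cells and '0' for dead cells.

Answer: 0000001000
1010000011
0100100011
1000000110
0000001100
1001000110

Derivation:
Simulating step by step:
Generation 0 (given above): 13 live cells
Generation 1: 18 live cells
(generation 1 grid is the final answer)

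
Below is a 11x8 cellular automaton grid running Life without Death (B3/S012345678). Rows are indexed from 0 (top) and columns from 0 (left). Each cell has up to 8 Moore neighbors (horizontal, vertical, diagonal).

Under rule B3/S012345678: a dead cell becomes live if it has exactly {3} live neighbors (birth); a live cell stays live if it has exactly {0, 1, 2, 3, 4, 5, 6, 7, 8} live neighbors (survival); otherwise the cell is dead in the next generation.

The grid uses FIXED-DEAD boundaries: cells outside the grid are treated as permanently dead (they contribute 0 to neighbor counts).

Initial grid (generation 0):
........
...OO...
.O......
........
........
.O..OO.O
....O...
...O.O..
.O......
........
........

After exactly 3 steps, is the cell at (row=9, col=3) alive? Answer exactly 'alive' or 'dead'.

Simulating step by step:
Generation 0 (given above): 11 live cells
Generation 1: 14 live cells
........
...OO...
.O......
........
........
.O..OO.O
...OO.O.
...OOO..
.O......
........
........
Generation 2: 19 live cells
........
...OO...
.O......
........
........
.O.OOOOO
..OOO.O.
..OOOO..
.O..O...
........
........
Generation 3: 27 live cells
........
...OO...
.O......
........
....OOO.
.O.OOOOO
.OOOO.OO
.OOOOO..
.OO.OO..
........
........

Cell (9,3) at generation 3: 0 -> dead

Answer: dead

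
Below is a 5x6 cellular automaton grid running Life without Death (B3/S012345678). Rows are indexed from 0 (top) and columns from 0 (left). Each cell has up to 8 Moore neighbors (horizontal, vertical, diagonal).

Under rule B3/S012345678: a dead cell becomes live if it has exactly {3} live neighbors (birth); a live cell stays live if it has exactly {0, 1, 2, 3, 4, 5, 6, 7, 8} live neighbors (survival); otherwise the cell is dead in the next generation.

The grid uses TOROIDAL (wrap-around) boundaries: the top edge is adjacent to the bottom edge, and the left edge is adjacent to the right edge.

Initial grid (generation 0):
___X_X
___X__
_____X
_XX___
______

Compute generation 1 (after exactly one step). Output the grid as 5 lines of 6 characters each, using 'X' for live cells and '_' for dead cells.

Answer: ___XXX
___X__
__X__X
_XX___
__X___

Derivation:
Simulating step by step:
Generation 0 (given above): 6 live cells
Generation 1: 9 live cells
(generation 1 grid is the final answer)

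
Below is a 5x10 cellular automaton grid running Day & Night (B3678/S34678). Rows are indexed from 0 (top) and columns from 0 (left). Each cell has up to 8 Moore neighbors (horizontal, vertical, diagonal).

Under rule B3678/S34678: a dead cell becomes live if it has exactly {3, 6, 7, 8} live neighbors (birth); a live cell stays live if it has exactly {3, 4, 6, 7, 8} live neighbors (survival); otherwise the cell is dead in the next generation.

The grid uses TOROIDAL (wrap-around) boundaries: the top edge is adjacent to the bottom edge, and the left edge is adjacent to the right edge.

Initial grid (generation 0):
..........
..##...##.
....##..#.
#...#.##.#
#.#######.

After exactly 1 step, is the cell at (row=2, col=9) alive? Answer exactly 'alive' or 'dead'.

Simulating step by step:
Generation 0 (given above): 20 live cells
Generation 1: 17 live cells
.#...#...#
....#.....
....##..#.
.#...#...#
.#.######.

Cell (2,9) at generation 1: 0 -> dead

Answer: dead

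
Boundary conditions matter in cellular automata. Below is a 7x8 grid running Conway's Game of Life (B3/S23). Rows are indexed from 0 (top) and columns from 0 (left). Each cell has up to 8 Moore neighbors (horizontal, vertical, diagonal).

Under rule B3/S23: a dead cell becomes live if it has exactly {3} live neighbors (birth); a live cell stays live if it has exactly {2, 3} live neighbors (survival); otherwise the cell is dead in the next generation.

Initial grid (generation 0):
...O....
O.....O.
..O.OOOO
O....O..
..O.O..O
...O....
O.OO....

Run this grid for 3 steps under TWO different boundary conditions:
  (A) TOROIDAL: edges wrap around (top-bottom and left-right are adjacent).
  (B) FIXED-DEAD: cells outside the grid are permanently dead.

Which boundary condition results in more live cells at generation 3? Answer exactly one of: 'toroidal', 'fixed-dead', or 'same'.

Under TOROIDAL boundary, generation 3:
O....OO.
.......O
.......O
........
O....O..
O.O..O..
....OO..
Population = 12

Under FIXED-DEAD boundary, generation 3:
....OOO.
..O....O
.......O
.O......
..O..O..
....O...
...O....
Population = 11

Comparison: toroidal=12, fixed-dead=11 -> toroidal

Answer: toroidal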